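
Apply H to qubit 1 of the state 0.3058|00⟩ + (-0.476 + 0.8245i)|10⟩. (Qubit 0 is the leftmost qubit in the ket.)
0.2162|00⟩ + 0.2162|01⟩ + (-0.3366 + 0.583i)|10⟩ + (-0.3366 + 0.583i)|11⟩

H on qubit 1 mixes each pair of kets that differ only in qubit 1: amplitudes (a, b) of (|…0…⟩, |…1…⟩) become ((a + b)/√2, (a − b)/√2). Kets absent from the input have amplitude 0.
(|00⟩, |01⟩): (a, b) = (0.3058, 0) → (0.2162, 0.2162)
(|10⟩, |11⟩): (a, b) = ((-0.476 + 0.8245i), 0) → ((-0.3366 + 0.583i), (-0.3366 + 0.583i))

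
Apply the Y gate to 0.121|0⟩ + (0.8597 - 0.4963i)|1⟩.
(-0.4963 - 0.8597i)|0⟩ + 0.121i|1⟩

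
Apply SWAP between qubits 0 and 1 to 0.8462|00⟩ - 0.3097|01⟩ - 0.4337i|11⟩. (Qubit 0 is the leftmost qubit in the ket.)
0.8462|00⟩ - 0.3097|10⟩ - 0.4337i|11⟩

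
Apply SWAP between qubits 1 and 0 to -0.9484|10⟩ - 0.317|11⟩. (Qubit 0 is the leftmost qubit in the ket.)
-0.9484|01⟩ - 0.317|11⟩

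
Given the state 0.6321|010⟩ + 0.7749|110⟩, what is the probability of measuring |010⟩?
0.3996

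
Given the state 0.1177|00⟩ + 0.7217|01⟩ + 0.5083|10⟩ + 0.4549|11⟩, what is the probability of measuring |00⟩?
0.01385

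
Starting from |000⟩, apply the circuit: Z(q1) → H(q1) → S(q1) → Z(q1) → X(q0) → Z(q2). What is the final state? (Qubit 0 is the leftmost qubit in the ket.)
1/√2|100⟩ - (1/√2)i|110⟩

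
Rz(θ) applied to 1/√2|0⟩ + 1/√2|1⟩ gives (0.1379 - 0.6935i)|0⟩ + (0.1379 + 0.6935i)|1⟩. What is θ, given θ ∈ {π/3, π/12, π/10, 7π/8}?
7π/8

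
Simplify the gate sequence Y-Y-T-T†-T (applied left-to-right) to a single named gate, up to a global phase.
T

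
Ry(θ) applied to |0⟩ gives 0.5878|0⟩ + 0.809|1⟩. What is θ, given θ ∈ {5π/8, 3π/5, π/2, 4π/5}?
3π/5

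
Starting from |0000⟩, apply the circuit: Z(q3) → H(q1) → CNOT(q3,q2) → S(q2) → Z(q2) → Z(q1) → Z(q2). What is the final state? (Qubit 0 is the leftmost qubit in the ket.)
1/√2|0000⟩ - 1/√2|0100⟩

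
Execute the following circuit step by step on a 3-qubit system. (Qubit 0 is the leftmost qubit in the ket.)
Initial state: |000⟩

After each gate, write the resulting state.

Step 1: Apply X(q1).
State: |010⟩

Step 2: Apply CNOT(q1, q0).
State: |110⟩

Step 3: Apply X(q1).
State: |100⟩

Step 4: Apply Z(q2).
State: |100⟩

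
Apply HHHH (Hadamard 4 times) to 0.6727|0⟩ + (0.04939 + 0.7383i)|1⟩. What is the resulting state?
0.6727|0⟩ + (0.04939 + 0.7383i)|1⟩

H² = I, so an even number of Hadamards cancels: H^4 = I and the state is unchanged.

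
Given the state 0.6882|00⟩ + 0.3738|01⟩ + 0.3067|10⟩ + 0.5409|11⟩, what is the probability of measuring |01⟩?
0.1397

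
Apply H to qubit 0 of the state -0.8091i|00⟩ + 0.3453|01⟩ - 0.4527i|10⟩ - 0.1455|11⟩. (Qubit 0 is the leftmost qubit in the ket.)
-0.8922i|00⟩ + 0.1413|01⟩ - 0.252i|10⟩ + 0.347|11⟩

H on qubit 0 mixes each pair of kets that differ only in qubit 0: amplitudes (a, b) of (|…0…⟩, |…1…⟩) become ((a + b)/√2, (a − b)/√2). Kets absent from the input have amplitude 0.
(|00⟩, |10⟩): (a, b) = (-0.8091i, -0.4527i) → (-0.8922i, -0.252i)
(|01⟩, |11⟩): (a, b) = (0.3453, -0.1455) → (0.1413, 0.347)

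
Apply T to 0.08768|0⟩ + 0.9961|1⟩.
0.08768|0⟩ + (0.7043 + 0.7043i)|1⟩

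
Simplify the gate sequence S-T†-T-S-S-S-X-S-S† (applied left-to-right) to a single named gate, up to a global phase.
X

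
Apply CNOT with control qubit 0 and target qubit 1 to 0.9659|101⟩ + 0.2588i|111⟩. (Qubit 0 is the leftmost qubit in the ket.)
0.2588i|101⟩ + 0.9659|111⟩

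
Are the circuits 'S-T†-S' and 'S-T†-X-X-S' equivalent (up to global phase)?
Yes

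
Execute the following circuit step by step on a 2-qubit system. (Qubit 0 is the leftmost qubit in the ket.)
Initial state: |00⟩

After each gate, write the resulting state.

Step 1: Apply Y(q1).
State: i|01⟩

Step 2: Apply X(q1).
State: i|00⟩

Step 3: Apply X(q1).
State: i|01⟩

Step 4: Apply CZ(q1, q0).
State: i|01⟩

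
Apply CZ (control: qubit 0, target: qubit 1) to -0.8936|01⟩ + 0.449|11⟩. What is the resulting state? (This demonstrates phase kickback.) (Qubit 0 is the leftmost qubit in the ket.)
-0.8936|01⟩ - 0.449|11⟩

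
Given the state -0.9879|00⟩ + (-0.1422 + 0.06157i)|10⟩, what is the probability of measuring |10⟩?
0.02401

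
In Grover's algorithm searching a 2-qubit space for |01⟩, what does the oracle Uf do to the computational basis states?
Uf|x⟩ = -|x⟩ if x = 01, else |x⟩ (phase flip on target)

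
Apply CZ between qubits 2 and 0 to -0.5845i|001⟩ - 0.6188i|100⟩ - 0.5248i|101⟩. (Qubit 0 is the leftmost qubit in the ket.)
-0.5845i|001⟩ - 0.6188i|100⟩ + 0.5248i|101⟩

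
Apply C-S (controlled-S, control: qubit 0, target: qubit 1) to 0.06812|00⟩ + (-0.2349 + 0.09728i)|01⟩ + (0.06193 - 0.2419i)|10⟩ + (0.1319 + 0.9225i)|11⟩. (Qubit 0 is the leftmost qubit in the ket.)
0.06812|00⟩ + (-0.2349 + 0.09728i)|01⟩ + (0.06193 - 0.2419i)|10⟩ + (-0.9225 + 0.1319i)|11⟩

C-S leaves the control-|0⟩ kets |00⟩, |01⟩ unchanged and applies S to qubit 1 on the control-|1⟩ pair (|10⟩, |11⟩).
S = [[1, 0], [0, i]].
With a = amp(|10⟩) = (0.06193 - 0.2419i) and b = amp(|11⟩) = (0.1319 + 0.9225i):
new amp(|10⟩) = (1)·a = (0.06193 - 0.2419i)
new amp(|11⟩) = (i)·b = (-0.9225 + 0.1319i)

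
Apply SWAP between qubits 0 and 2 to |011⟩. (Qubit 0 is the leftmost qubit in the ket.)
|110⟩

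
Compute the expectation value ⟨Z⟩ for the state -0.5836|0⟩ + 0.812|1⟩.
-0.3188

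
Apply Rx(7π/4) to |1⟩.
-0.3827i|0⟩ - 0.9239|1⟩

Rx(7π/4) = [[cos(θ/2), −i·sin(θ/2)], [−i·sin(θ/2), cos(θ/2)]]; θ = 7π/4, cos(θ/2) ≈ -0.92388, sin(θ/2) ≈ 0.382683.
With a = amp(|0⟩) = 0 and b = amp(|1⟩) = 1:
new amp(|0⟩) = (-0.92388)·a + (-0.382683i)·b = -0.3827i
new amp(|1⟩) = (-0.382683i)·a + (-0.92388)·b = -0.9239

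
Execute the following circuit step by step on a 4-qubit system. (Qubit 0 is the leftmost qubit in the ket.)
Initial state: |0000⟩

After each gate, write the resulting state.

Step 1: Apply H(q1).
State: 1/√2|0000⟩ + 1/√2|0100⟩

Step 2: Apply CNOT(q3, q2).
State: 1/√2|0000⟩ + 1/√2|0100⟩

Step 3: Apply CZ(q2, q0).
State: 1/√2|0000⟩ + 1/√2|0100⟩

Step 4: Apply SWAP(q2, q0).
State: 1/√2|0000⟩ + 1/√2|0100⟩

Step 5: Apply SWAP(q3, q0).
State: 1/√2|0000⟩ + 1/√2|0100⟩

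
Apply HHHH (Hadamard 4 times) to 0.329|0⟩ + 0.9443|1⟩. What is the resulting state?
0.329|0⟩ + 0.9443|1⟩

H² = I, so an even number of Hadamards cancels: H^4 = I and the state is unchanged.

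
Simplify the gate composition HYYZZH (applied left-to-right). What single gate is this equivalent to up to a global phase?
I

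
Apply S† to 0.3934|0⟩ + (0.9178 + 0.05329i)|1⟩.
0.3934|0⟩ + (0.05329 - 0.9178i)|1⟩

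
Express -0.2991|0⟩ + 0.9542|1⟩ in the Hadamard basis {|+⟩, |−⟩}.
0.4632|+⟩ - 0.8862|−⟩

With |ψ⟩ = α|0⟩ + β|1⟩, the Hadamard-basis coefficients are ⟨+|ψ⟩ = (α + β)/√2 and ⟨−|ψ⟩ = (α − β)/√2.
Here α = -0.2991, β = 0.9542: (α + β)/√2 = 0.4632, (α − β)/√2 = -0.8862.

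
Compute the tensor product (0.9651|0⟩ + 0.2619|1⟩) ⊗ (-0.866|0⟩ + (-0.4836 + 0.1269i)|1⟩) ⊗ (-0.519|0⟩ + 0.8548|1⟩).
0.4338|000⟩ - 0.7144|001⟩ + (0.2422 - 0.06356i)|010⟩ + (-0.399 + 0.1047i)|011⟩ + 0.1177|100⟩ - 0.1939|101⟩ + (0.06573 - 0.01725i)|110⟩ + (-0.1083 + 0.02841i)|111⟩

amp(|b₁b₂…⟩) = product of the factor amplitudes for bits b₁, b₂, …; only kets whose every factor amplitude is nonzero survive.
|000⟩: (0.9651)(-0.866)(-0.519) = 0.4338
|001⟩: (0.9651)(-0.866)(0.8548) = -0.7144
|010⟩: (0.9651)(-0.4836 + 0.1269i)(-0.519) = (0.2422 - 0.06356i)
|011⟩: (0.9651)(-0.4836 + 0.1269i)(0.8548) = (-0.399 + 0.1047i)
|100⟩: (0.2619)(-0.866)(-0.519) = 0.1177
|101⟩: (0.2619)(-0.866)(0.8548) = -0.1939
|110⟩: (0.2619)(-0.4836 + 0.1269i)(-0.519) = (0.06573 - 0.01725i)
|111⟩: (0.2619)(-0.4836 + 0.1269i)(0.8548) = (-0.1083 + 0.02841i)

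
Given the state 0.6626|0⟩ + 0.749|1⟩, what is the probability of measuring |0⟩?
0.439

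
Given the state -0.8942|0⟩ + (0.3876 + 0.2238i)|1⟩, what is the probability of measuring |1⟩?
0.2003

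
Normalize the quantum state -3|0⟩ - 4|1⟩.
-0.6|0⟩ - 0.8|1⟩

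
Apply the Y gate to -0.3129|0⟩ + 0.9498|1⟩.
-0.9498i|0⟩ - 0.3129i|1⟩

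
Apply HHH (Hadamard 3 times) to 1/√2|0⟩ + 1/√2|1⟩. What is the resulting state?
|0⟩

H² = I, so H^3 = H: a single Hadamard. With (a, b) = (1/√2, 1/√2), H gives ((a + b)/√2, (a − b)/√2) = (1, 0).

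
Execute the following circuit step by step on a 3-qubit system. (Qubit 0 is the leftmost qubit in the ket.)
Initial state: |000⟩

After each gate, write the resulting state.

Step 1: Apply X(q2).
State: |001⟩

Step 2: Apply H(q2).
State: 1/√2|000⟩ - 1/√2|001⟩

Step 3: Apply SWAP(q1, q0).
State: 1/√2|000⟩ - 1/√2|001⟩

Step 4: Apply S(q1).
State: 1/√2|000⟩ - 1/√2|001⟩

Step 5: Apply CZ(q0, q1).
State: 1/√2|000⟩ - 1/√2|001⟩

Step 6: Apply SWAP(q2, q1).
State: 1/√2|000⟩ - 1/√2|010⟩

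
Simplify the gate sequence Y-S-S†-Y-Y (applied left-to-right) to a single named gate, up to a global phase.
Y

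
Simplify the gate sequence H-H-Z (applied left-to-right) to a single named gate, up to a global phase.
Z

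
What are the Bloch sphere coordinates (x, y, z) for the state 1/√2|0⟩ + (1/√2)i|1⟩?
(0, 1, 0)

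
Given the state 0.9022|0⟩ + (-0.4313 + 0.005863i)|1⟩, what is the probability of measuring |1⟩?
0.1861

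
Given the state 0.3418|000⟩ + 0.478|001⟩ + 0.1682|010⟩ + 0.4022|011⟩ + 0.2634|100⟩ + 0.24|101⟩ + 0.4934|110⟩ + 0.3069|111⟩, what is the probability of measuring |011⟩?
0.1618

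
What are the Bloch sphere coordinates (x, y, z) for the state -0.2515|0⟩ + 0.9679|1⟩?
(-0.4869, 0, -0.8736)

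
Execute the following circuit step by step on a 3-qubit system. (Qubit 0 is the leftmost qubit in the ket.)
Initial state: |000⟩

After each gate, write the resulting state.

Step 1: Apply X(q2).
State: |001⟩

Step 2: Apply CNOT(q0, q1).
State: |001⟩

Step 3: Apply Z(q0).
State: |001⟩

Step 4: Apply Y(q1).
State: i|011⟩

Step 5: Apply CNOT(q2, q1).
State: i|001⟩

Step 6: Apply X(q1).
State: i|011⟩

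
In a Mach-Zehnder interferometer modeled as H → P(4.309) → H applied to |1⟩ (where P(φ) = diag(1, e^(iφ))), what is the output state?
(0.6963 + 0.4599i)|0⟩ + (0.3037 - 0.4599i)|1⟩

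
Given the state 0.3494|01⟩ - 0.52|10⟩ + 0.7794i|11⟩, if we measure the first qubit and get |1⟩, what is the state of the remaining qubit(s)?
-0.555|0⟩ + 0.8319i|1⟩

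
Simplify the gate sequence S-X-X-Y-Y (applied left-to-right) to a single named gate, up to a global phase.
S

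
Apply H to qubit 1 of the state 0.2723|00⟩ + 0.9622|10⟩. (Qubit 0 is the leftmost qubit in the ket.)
0.1925|00⟩ + 0.1925|01⟩ + 0.6804|10⟩ + 0.6804|11⟩

H on qubit 1 mixes each pair of kets that differ only in qubit 1: amplitudes (a, b) of (|…0…⟩, |…1…⟩) become ((a + b)/√2, (a − b)/√2). Kets absent from the input have amplitude 0.
(|00⟩, |01⟩): (a, b) = (0.2723, 0) → (0.1925, 0.1925)
(|10⟩, |11⟩): (a, b) = (0.9622, 0) → (0.6804, 0.6804)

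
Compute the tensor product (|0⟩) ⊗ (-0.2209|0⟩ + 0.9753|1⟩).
-0.2209|00⟩ + 0.9753|01⟩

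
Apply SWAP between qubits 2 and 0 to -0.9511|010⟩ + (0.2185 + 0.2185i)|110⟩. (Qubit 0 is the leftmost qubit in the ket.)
-0.9511|010⟩ + (0.2185 + 0.2185i)|011⟩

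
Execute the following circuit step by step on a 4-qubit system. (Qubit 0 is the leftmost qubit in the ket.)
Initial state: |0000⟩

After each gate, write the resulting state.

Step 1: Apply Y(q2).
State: i|0010⟩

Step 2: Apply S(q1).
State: i|0010⟩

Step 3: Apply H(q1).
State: (1/√2)i|0010⟩ + (1/√2)i|0110⟩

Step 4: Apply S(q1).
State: (1/√2)i|0010⟩ - 1/√2|0110⟩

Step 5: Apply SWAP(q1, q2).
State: (1/√2)i|0100⟩ - 1/√2|0110⟩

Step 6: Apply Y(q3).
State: -1/√2|0101⟩ - (1/√2)i|0111⟩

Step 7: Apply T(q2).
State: -1/√2|0101⟩ + (1/2 - (1/2)i)|0111⟩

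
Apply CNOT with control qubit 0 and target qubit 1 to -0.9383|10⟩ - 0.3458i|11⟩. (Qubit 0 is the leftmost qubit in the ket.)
-0.3458i|10⟩ - 0.9383|11⟩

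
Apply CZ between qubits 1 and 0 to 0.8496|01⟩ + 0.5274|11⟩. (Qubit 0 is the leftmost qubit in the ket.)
0.8496|01⟩ - 0.5274|11⟩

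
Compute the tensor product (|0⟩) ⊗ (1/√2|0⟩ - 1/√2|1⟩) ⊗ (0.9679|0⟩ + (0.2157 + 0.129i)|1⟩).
0.6844|000⟩ + (0.1525 + 0.09122i)|001⟩ - 0.6844|010⟩ + (-0.1525 - 0.09122i)|011⟩

amp(|b₁b₂…⟩) = product of the factor amplitudes for bits b₁, b₂, …; only kets whose every factor amplitude is nonzero survive.
|000⟩: (1)(1/√2)(0.9679) = 0.6844
|001⟩: (1)(1/√2)(0.2157 + 0.129i) = (0.1525 + 0.09122i)
|010⟩: (1)(-1/√2)(0.9679) = -0.6844
|011⟩: (1)(-1/√2)(0.2157 + 0.129i) = (-0.1525 - 0.09122i)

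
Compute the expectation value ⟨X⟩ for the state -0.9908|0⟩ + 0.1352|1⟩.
-0.2679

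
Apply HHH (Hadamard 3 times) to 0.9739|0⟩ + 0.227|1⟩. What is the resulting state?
0.8492|0⟩ + 0.5281|1⟩

H² = I, so H^3 = H: a single Hadamard. With (a, b) = (0.9739, 0.227), H gives ((a + b)/√2, (a − b)/√2) = (0.8492, 0.5281).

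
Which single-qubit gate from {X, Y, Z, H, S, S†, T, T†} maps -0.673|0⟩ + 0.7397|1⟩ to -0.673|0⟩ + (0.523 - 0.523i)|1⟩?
T†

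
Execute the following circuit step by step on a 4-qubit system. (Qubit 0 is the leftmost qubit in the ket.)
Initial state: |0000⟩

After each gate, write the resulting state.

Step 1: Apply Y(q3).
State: i|0001⟩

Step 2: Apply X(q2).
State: i|0011⟩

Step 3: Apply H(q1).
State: (1/√2)i|0011⟩ + (1/√2)i|0111⟩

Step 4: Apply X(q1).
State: (1/√2)i|0011⟩ + (1/√2)i|0111⟩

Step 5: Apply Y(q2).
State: 1/√2|0001⟩ + 1/√2|0101⟩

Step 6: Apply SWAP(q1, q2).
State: 1/√2|0001⟩ + 1/√2|0011⟩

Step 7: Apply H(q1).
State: 1/2|0001⟩ + 1/2|0011⟩ + 1/2|0101⟩ + 1/2|0111⟩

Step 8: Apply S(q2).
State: 1/2|0001⟩ + (1/2)i|0011⟩ + 1/2|0101⟩ + (1/2)i|0111⟩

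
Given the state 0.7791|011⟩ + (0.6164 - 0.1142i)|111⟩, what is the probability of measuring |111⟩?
0.393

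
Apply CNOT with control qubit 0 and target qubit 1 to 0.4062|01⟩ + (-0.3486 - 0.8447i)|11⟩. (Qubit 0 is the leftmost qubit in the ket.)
0.4062|01⟩ + (-0.3486 - 0.8447i)|10⟩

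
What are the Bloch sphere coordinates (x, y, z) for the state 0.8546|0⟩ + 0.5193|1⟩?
(0.8876, 0, 0.4607)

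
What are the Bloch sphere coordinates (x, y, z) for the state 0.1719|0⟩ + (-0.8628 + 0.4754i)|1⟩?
(-0.2966, 0.1634, -0.9409)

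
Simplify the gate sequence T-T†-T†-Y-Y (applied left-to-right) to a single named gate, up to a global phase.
T†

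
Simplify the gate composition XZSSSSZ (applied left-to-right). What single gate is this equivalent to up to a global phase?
X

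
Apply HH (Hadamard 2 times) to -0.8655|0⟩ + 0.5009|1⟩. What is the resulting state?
-0.8655|0⟩ + 0.5009|1⟩

H² = I, so an even number of Hadamards cancels: H^2 = I and the state is unchanged.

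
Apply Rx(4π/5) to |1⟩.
-0.9511i|0⟩ + 0.309|1⟩

Rx(4π/5) = [[cos(θ/2), −i·sin(θ/2)], [−i·sin(θ/2), cos(θ/2)]]; θ = 4π/5, cos(θ/2) ≈ 0.309017, sin(θ/2) ≈ 0.951057.
With a = amp(|0⟩) = 0 and b = amp(|1⟩) = 1:
new amp(|0⟩) = (0.309017)·a + (-0.951057i)·b = -0.9511i
new amp(|1⟩) = (-0.951057i)·a + (0.309017)·b = 0.309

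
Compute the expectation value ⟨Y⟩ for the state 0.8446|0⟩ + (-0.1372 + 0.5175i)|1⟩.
0.8742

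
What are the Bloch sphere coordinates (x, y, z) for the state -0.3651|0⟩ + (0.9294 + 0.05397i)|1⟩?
(-0.6786, -0.03941, -0.7334)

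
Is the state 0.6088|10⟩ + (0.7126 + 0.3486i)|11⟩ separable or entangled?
Separable

Writing the state as a|00⟩ + b|01⟩ + c|10⟩ + d|11⟩, it is a product state iff ad − bc = 0.
Here (a, b, c, d) = (0, 0, 0.6088, (0.7126 + 0.3486i)): ad − bc = (0)(0.7126 + 0.3486i) − (0)(0.6088) = 0, so the state is separable.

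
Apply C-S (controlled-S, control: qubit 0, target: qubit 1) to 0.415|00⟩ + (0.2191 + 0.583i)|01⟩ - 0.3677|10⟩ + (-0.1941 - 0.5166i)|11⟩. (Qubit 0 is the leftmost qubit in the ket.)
0.415|00⟩ + (0.2191 + 0.583i)|01⟩ - 0.3677|10⟩ + (0.5166 - 0.1941i)|11⟩

C-S leaves the control-|0⟩ kets |00⟩, |01⟩ unchanged and applies S to qubit 1 on the control-|1⟩ pair (|10⟩, |11⟩).
S = [[1, 0], [0, i]].
With a = amp(|10⟩) = -0.3677 and b = amp(|11⟩) = (-0.1941 - 0.5166i):
new amp(|10⟩) = (1)·a = -0.3677
new amp(|11⟩) = (i)·b = (0.5166 - 0.1941i)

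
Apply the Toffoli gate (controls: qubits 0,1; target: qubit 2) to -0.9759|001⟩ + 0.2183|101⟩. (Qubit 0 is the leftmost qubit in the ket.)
-0.9759|001⟩ + 0.2183|101⟩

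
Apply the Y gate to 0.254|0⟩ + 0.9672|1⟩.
-0.9672i|0⟩ + 0.254i|1⟩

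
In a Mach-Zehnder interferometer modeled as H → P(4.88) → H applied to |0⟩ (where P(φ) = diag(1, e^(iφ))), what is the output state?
(0.5834 - 0.493i)|0⟩ + (0.4166 + 0.493i)|1⟩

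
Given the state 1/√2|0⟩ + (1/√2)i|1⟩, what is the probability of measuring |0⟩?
1/2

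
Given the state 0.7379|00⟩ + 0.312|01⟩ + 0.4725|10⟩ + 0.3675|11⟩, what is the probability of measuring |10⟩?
0.2233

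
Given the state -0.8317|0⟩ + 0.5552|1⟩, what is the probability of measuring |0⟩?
0.6917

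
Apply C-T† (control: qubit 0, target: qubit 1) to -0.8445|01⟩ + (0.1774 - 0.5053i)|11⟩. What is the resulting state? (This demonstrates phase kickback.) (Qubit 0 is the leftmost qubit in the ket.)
-0.8445|01⟩ + (-0.2319 - 0.4827i)|11⟩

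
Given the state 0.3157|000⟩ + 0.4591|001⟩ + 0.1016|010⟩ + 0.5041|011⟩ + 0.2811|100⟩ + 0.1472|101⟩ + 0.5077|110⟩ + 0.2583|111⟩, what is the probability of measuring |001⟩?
0.2108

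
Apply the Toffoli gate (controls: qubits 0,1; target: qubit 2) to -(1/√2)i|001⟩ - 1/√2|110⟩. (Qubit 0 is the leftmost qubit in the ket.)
-(1/√2)i|001⟩ - 1/√2|111⟩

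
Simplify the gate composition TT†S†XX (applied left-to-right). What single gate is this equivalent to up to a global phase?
S†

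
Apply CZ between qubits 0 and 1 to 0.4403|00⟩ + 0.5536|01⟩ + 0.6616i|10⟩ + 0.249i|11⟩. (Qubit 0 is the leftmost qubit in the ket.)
0.4403|00⟩ + 0.5536|01⟩ + 0.6616i|10⟩ - 0.249i|11⟩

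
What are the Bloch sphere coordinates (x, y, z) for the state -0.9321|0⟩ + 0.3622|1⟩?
(-0.6752, 0, 0.7376)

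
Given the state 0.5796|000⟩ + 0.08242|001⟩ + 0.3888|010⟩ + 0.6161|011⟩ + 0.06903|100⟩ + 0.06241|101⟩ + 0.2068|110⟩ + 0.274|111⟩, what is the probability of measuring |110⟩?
0.04277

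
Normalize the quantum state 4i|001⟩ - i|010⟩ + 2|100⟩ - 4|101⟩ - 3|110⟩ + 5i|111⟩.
0.4747i|001⟩ - 0.1187i|010⟩ + 0.2374|100⟩ - 0.4747|101⟩ - 0.356|110⟩ + 0.5934i|111⟩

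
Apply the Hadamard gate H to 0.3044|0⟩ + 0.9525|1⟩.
0.8888|0⟩ - 0.4583|1⟩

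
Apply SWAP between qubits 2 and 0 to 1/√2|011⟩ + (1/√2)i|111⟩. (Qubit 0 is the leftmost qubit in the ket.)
1/√2|110⟩ + (1/√2)i|111⟩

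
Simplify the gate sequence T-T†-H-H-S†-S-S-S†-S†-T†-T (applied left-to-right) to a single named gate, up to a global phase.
S†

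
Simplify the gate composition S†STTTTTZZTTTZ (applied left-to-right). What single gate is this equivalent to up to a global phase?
Z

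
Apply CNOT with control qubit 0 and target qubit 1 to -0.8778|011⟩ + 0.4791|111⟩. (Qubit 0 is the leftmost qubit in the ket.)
-0.8778|011⟩ + 0.4791|101⟩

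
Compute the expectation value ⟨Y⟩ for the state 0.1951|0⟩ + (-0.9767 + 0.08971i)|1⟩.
0.035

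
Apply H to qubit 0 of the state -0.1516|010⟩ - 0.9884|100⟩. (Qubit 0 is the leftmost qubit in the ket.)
-0.6989|000⟩ - 0.1072|010⟩ + 0.6989|100⟩ - 0.1072|110⟩

H on qubit 0 mixes each pair of kets that differ only in qubit 0: amplitudes (a, b) of (|…0…⟩, |…1…⟩) become ((a + b)/√2, (a − b)/√2). Kets absent from the input have amplitude 0.
(|000⟩, |100⟩): (a, b) = (0, -0.9884) → (-0.6989, 0.6989)
(|010⟩, |110⟩): (a, b) = (-0.1516, 0) → (-0.1072, -0.1072)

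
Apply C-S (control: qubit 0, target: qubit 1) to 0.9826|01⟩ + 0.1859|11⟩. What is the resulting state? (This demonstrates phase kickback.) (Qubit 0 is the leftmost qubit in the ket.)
0.9826|01⟩ + 0.1859i|11⟩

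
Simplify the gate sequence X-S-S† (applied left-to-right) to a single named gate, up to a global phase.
X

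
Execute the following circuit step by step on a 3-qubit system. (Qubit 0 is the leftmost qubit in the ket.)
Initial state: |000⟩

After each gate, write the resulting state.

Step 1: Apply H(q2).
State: 1/√2|000⟩ + 1/√2|001⟩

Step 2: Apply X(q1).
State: 1/√2|010⟩ + 1/√2|011⟩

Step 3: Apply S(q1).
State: (1/√2)i|010⟩ + (1/√2)i|011⟩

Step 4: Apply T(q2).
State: (1/√2)i|010⟩ + (-1/2 + (1/2)i)|011⟩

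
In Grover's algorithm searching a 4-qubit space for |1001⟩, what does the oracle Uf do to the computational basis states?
Uf|x⟩ = -|x⟩ if x = 1001, else |x⟩ (phase flip on target)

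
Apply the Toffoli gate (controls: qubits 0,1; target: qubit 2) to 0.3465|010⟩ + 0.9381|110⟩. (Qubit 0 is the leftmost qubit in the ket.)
0.3465|010⟩ + 0.9381|111⟩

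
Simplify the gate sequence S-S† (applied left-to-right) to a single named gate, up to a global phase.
I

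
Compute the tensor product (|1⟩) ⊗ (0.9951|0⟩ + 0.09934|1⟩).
0.9951|10⟩ + 0.09934|11⟩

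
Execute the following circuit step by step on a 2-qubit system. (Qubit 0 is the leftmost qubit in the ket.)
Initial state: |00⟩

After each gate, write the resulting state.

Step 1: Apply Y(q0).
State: i|10⟩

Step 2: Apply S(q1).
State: i|10⟩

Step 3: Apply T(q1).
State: i|10⟩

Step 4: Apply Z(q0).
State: -i|10⟩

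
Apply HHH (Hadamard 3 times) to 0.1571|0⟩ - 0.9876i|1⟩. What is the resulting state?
(0.1111 - 0.6983i)|0⟩ + (0.1111 + 0.6983i)|1⟩

H² = I, so H^3 = H: a single Hadamard. With (a, b) = (0.1571, -0.9876i), H gives ((a + b)/√2, (a − b)/√2) = ((0.1111 - 0.6983i), (0.1111 + 0.6983i)).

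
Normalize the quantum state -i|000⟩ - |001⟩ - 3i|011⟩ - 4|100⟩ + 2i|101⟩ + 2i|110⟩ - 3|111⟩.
-0.1508i|000⟩ - 0.1508|001⟩ - 0.4523i|011⟩ - 0.603|100⟩ + 0.3015i|101⟩ + 0.3015i|110⟩ - 0.4523|111⟩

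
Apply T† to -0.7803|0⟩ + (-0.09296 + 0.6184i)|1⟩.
-0.7803|0⟩ + (0.3715 + 0.503i)|1⟩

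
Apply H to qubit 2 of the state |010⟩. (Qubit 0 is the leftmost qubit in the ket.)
1/√2|010⟩ + 1/√2|011⟩

H on qubit 2 mixes each pair of kets that differ only in qubit 2: amplitudes (a, b) of (|…0…⟩, |…1…⟩) become ((a + b)/√2, (a − b)/√2). Kets absent from the input have amplitude 0.
(|010⟩, |011⟩): (a, b) = (1, 0) → (1/√2, 1/√2)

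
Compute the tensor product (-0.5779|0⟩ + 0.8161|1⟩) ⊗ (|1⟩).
-0.5779|01⟩ + 0.8161|11⟩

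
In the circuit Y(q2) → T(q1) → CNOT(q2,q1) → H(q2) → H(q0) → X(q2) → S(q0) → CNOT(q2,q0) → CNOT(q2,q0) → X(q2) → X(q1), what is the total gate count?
11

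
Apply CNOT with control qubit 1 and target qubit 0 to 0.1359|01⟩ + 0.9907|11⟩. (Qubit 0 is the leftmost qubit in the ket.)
0.9907|01⟩ + 0.1359|11⟩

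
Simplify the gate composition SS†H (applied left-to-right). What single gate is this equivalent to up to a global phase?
H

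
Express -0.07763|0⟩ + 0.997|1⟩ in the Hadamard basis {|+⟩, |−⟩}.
0.6501|+⟩ - 0.7599|−⟩

With |ψ⟩ = α|0⟩ + β|1⟩, the Hadamard-basis coefficients are ⟨+|ψ⟩ = (α + β)/√2 and ⟨−|ψ⟩ = (α − β)/√2.
Here α = -0.07763, β = 0.997: (α + β)/√2 = 0.6501, (α − β)/√2 = -0.7599.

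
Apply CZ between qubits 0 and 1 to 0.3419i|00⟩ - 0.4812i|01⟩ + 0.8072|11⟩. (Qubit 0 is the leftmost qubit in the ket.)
0.3419i|00⟩ - 0.4812i|01⟩ - 0.8072|11⟩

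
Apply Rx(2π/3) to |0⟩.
1/2|0⟩ - 0.866i|1⟩

Rx(2π/3) = [[cos(θ/2), −i·sin(θ/2)], [−i·sin(θ/2), cos(θ/2)]]; θ = 2π/3, cos(θ/2) ≈ 0.5, sin(θ/2) ≈ 0.866025.
With a = amp(|0⟩) = 1 and b = amp(|1⟩) = 0:
new amp(|0⟩) = (0.5)·a + (-0.866025i)·b = 1/2
new amp(|1⟩) = (-0.866025i)·a + (0.5)·b = -0.866i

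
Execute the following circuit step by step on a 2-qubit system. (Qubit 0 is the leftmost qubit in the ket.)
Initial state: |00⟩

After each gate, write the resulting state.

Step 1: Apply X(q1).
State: |01⟩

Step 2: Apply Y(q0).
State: i|11⟩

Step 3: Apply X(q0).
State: i|01⟩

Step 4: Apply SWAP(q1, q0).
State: i|10⟩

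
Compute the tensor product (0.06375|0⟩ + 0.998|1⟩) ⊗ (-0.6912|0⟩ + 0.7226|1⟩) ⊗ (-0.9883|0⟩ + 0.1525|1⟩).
0.04355|000⟩ - 0.00672|001⟩ - 0.04553|010⟩ + 0.007025|011⟩ + 0.6817|100⟩ - 0.1052|101⟩ - 0.7127|110⟩ + 0.11|111⟩

amp(|b₁b₂…⟩) = product of the factor amplitudes for bits b₁, b₂, …; only kets whose every factor amplitude is nonzero survive.
|000⟩: (0.06375)(-0.6912)(-0.9883) = 0.04355
|001⟩: (0.06375)(-0.6912)(0.1525) = -0.00672
|010⟩: (0.06375)(0.7226)(-0.9883) = -0.04553
|011⟩: (0.06375)(0.7226)(0.1525) = 0.007025
|100⟩: (0.998)(-0.6912)(-0.9883) = 0.6817
|101⟩: (0.998)(-0.6912)(0.1525) = -0.1052
|110⟩: (0.998)(0.7226)(-0.9883) = -0.7127
|111⟩: (0.998)(0.7226)(0.1525) = 0.11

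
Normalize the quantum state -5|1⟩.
-|1⟩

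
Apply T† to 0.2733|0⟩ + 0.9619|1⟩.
0.2733|0⟩ + (0.6802 - 0.6802i)|1⟩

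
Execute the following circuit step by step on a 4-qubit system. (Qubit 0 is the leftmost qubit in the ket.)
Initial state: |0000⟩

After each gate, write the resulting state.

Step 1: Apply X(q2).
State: |0010⟩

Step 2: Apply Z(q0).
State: |0010⟩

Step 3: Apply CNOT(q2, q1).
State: |0110⟩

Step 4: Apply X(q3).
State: |0111⟩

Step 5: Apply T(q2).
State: (1/√2 + (1/√2)i)|0111⟩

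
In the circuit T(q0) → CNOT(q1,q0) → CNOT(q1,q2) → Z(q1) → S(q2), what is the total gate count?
5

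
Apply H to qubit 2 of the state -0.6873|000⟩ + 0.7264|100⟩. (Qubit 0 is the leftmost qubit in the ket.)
-0.486|000⟩ - 0.486|001⟩ + 0.5136|100⟩ + 0.5136|101⟩

H on qubit 2 mixes each pair of kets that differ only in qubit 2: amplitudes (a, b) of (|…0…⟩, |…1…⟩) become ((a + b)/√2, (a − b)/√2). Kets absent from the input have amplitude 0.
(|000⟩, |001⟩): (a, b) = (-0.6873, 0) → (-0.486, -0.486)
(|100⟩, |101⟩): (a, b) = (0.7264, 0) → (0.5136, 0.5136)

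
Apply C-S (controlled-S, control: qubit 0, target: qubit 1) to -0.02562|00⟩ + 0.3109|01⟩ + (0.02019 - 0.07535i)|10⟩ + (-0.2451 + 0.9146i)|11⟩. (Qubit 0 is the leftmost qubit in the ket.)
-0.02562|00⟩ + 0.3109|01⟩ + (0.02019 - 0.07535i)|10⟩ + (-0.9146 - 0.2451i)|11⟩

C-S leaves the control-|0⟩ kets |00⟩, |01⟩ unchanged and applies S to qubit 1 on the control-|1⟩ pair (|10⟩, |11⟩).
S = [[1, 0], [0, i]].
With a = amp(|10⟩) = (0.02019 - 0.07535i) and b = amp(|11⟩) = (-0.2451 + 0.9146i):
new amp(|10⟩) = (1)·a = (0.02019 - 0.07535i)
new amp(|11⟩) = (i)·b = (-0.9146 - 0.2451i)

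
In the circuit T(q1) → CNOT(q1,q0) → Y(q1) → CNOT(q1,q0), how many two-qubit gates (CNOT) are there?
2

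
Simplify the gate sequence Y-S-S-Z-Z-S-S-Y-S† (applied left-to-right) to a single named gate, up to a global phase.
S†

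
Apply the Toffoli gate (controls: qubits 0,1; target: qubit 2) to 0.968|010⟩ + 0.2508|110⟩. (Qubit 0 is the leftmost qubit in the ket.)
0.968|010⟩ + 0.2508|111⟩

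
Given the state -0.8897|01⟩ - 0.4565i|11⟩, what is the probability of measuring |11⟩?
0.2084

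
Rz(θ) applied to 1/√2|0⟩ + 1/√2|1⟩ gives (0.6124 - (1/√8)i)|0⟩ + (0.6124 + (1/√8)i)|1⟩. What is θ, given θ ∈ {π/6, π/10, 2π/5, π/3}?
π/3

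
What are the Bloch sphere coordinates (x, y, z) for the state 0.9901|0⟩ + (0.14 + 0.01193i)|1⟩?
(0.2772, 0.02362, 0.9606)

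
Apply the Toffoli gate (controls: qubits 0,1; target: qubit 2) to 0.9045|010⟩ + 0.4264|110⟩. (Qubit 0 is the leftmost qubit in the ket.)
0.9045|010⟩ + 0.4264|111⟩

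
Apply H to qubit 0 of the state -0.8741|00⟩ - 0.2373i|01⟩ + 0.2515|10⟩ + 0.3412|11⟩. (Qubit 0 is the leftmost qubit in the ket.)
-0.4402|00⟩ + (0.2413 - 0.1678i)|01⟩ - 0.7959|10⟩ + (-0.2413 - 0.1678i)|11⟩

H on qubit 0 mixes each pair of kets that differ only in qubit 0: amplitudes (a, b) of (|…0…⟩, |…1…⟩) become ((a + b)/√2, (a − b)/√2). Kets absent from the input have amplitude 0.
(|00⟩, |10⟩): (a, b) = (-0.8741, 0.2515) → (-0.4402, -0.7959)
(|01⟩, |11⟩): (a, b) = (-0.2373i, 0.3412) → ((0.2413 - 0.1678i), (-0.2413 - 0.1678i))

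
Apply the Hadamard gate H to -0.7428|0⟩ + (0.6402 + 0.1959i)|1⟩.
(-0.07255 + 0.1385i)|0⟩ + (-0.9779 - 0.1385i)|1⟩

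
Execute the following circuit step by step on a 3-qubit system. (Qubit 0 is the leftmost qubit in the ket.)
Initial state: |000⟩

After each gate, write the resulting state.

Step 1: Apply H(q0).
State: 1/√2|000⟩ + 1/√2|100⟩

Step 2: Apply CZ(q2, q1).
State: 1/√2|000⟩ + 1/√2|100⟩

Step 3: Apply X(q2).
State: 1/√2|001⟩ + 1/√2|101⟩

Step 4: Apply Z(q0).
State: 1/√2|001⟩ - 1/√2|101⟩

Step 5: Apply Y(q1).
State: (1/√2)i|011⟩ - (1/√2)i|111⟩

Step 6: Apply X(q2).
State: (1/√2)i|010⟩ - (1/√2)i|110⟩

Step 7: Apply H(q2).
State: (1/2)i|010⟩ + (1/2)i|011⟩ - (1/2)i|110⟩ - (1/2)i|111⟩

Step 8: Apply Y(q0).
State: -1/2|010⟩ - 1/2|011⟩ - 1/2|110⟩ - 1/2|111⟩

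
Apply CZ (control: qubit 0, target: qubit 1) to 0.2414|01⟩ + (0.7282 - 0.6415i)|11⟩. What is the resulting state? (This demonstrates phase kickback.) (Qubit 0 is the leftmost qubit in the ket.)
0.2414|01⟩ + (-0.7282 + 0.6415i)|11⟩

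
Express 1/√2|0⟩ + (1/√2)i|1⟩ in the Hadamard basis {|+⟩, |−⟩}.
(1/2 + (1/2)i)|+⟩ + (1/2 - (1/2)i)|−⟩

With |ψ⟩ = α|0⟩ + β|1⟩, the Hadamard-basis coefficients are ⟨+|ψ⟩ = (α + β)/√2 and ⟨−|ψ⟩ = (α − β)/√2.
Here α = 1/√2, β = (1/√2)i: (α + β)/√2 = (1/2 + (1/2)i), (α − β)/√2 = (1/2 - (1/2)i).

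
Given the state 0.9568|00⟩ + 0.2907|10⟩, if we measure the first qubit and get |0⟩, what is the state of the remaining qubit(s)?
|0⟩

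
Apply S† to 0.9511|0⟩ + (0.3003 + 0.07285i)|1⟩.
0.9511|0⟩ + (0.07285 - 0.3003i)|1⟩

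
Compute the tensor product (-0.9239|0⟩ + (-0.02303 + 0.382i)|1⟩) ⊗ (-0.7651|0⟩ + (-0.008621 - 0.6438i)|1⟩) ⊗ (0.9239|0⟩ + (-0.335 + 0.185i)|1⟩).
0.6531|000⟩ + (-0.2368 + 0.1308i)|001⟩ + (0.007359 + 0.5495i)|010⟩ + (-0.1127 - 0.1978i)|011⟩ + (0.01628 - 0.27i)|100⟩ + (0.04817 + 0.1012i)|101⟩ + (0.2274 + 0.01066i)|110⟩ + (-0.08459 + 0.04167i)|111⟩

amp(|b₁b₂…⟩) = product of the factor amplitudes for bits b₁, b₂, …; only kets whose every factor amplitude is nonzero survive.
|000⟩: (-0.9239)(-0.7651)(0.9239) = 0.6531
|001⟩: (-0.9239)(-0.7651)(-0.335 + 0.185i) = (-0.2368 + 0.1308i)
|010⟩: (-0.9239)(-0.008621 - 0.6438i)(0.9239) = (0.007359 + 0.5495i)
|011⟩: (-0.9239)(-0.008621 - 0.6438i)(-0.335 + 0.185i) = (-0.1127 - 0.1978i)
|100⟩: (-0.02303 + 0.382i)(-0.7651)(0.9239) = (0.01628 - 0.27i)
|101⟩: (-0.02303 + 0.382i)(-0.7651)(-0.335 + 0.185i) = (0.04817 + 0.1012i)
|110⟩: (-0.02303 + 0.382i)(-0.008621 - 0.6438i)(0.9239) = (0.2274 + 0.01066i)
|111⟩: (-0.02303 + 0.382i)(-0.008621 - 0.6438i)(-0.335 + 0.185i) = (-0.08459 + 0.04167i)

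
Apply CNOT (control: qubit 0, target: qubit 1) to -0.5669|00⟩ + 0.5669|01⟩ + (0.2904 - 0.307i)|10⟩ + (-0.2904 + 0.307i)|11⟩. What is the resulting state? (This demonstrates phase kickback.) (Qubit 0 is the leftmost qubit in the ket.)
-0.5669|00⟩ + 0.5669|01⟩ + (-0.2904 + 0.307i)|10⟩ + (0.2904 - 0.307i)|11⟩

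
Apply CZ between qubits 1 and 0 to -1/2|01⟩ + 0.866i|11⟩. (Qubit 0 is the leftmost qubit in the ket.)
-1/2|01⟩ - 0.866i|11⟩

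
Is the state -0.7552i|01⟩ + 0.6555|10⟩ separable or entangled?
Entangled

Writing the state as a|00⟩ + b|01⟩ + c|10⟩ + d|11⟩, it is a product state iff ad − bc = 0.
Here (a, b, c, d) = (0, -0.7552i, 0.6555, 0): ad − bc = (0)(0) − (-0.7552i)(0.6555) = 0.495i ≠ 0, so the state is entangled.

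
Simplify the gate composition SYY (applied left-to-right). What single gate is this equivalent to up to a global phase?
S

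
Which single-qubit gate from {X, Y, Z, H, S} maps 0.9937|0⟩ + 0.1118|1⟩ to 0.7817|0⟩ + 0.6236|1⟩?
H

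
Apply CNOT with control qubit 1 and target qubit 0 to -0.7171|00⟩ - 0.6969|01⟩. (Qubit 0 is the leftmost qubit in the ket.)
-0.7171|00⟩ - 0.6969|11⟩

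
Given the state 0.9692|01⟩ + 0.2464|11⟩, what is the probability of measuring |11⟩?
0.06071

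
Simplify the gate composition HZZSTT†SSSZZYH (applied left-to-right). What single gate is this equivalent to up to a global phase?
Y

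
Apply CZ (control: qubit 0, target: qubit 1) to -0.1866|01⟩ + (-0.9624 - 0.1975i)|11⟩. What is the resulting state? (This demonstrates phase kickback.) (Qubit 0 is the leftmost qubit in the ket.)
-0.1866|01⟩ + (0.9624 + 0.1975i)|11⟩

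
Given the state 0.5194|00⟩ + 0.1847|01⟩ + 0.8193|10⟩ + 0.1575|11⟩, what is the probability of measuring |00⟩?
0.2698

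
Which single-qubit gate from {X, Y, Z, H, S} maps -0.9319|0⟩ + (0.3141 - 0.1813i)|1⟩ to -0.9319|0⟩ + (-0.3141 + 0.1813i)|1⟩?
Z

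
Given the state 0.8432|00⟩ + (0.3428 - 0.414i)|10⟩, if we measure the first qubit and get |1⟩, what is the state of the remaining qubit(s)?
(0.6378 - 0.7702i)|0⟩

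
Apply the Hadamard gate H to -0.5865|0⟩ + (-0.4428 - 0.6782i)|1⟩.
(-0.7278 - 0.4796i)|0⟩ + (-0.1016 + 0.4796i)|1⟩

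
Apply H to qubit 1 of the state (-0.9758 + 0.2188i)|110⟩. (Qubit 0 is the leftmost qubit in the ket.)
(-0.69 + 0.1547i)|100⟩ + (0.69 - 0.1547i)|110⟩

H on qubit 1 mixes each pair of kets that differ only in qubit 1: amplitudes (a, b) of (|…0…⟩, |…1…⟩) become ((a + b)/√2, (a − b)/√2). Kets absent from the input have amplitude 0.
(|100⟩, |110⟩): (a, b) = (0, (-0.9758 + 0.2188i)) → ((-0.69 + 0.1547i), (0.69 - 0.1547i))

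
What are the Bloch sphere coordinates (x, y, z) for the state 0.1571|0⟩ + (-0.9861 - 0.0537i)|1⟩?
(-0.3098, -0.01687, -0.9506)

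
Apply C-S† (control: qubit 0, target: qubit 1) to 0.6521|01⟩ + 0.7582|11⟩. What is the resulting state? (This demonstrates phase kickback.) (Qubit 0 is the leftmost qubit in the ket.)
0.6521|01⟩ - 0.7582i|11⟩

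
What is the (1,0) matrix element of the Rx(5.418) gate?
-0.4192i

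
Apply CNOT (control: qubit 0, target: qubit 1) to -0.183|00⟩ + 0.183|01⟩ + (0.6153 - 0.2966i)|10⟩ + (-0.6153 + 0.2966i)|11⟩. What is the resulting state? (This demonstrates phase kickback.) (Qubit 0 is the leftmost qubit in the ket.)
-0.183|00⟩ + 0.183|01⟩ + (-0.6153 + 0.2966i)|10⟩ + (0.6153 - 0.2966i)|11⟩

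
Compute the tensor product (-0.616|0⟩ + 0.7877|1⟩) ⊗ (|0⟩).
-0.616|00⟩ + 0.7877|10⟩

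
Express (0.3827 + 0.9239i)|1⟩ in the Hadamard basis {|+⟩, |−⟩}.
(0.2706 + 0.6533i)|+⟩ + (-0.2706 - 0.6533i)|−⟩

With |ψ⟩ = α|0⟩ + β|1⟩, the Hadamard-basis coefficients are ⟨+|ψ⟩ = (α + β)/√2 and ⟨−|ψ⟩ = (α − β)/√2.
Here α = 0, β = (0.3827 + 0.9239i): (α + β)/√2 = (0.2706 + 0.6533i), (α − β)/√2 = (-0.2706 - 0.6533i).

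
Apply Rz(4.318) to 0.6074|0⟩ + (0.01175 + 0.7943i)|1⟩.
(-0.337 - 0.5053i)|0⟩ + (-0.6673 - 0.431i)|1⟩

Rz(4.318) = [[e^(−iθ/2), 0], [0, e^(iθ/2)]] with e^(±iθ/2) = cos(θ/2) ± i·sin(θ/2); θ = 4.318, cos(θ/2) ≈ -0.554867, sin(θ/2) ≈ 0.831939.
With a = amp(|0⟩) = 0.6074 and b = amp(|1⟩) = (0.01175 + 0.7943i):
new amp(|0⟩) = (-0.554867 - 0.831939i)·a = (-0.337 - 0.5053i)
new amp(|1⟩) = (-0.554867 + 0.831939i)·b = (-0.6673 - 0.431i)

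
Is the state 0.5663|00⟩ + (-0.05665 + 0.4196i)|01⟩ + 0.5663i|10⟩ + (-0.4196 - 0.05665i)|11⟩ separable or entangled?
Separable

Writing the state as a|00⟩ + b|01⟩ + c|10⟩ + d|11⟩, it is a product state iff ad − bc = 0.
Here (a, b, c, d) = (0.5663, (-0.05665 + 0.4196i), 0.5663i, (-0.4196 - 0.05665i)): ad − bc = (0.5663)(-0.4196 - 0.05665i) − (-0.05665 + 0.4196i)(0.5663i) = 0, so the state is separable.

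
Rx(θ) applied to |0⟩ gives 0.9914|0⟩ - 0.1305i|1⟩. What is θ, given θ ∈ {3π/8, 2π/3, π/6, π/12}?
π/12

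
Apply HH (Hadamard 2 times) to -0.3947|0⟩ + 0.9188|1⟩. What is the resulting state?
-0.3947|0⟩ + 0.9188|1⟩

H² = I, so an even number of Hadamards cancels: H^2 = I and the state is unchanged.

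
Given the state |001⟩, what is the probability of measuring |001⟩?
1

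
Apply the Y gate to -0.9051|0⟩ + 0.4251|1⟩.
-0.4251i|0⟩ - 0.9051i|1⟩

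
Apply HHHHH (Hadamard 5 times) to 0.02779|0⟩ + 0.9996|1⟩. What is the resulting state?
0.7265|0⟩ - 0.6872|1⟩

H² = I, so H^5 = H: a single Hadamard. With (a, b) = (0.02779, 0.9996), H gives ((a + b)/√2, (a − b)/√2) = (0.7265, -0.6872).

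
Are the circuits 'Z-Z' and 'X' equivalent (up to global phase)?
No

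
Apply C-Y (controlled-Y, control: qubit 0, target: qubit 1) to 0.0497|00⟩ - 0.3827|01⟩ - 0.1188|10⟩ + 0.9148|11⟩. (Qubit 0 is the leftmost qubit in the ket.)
0.0497|00⟩ - 0.3827|01⟩ - 0.9148i|10⟩ - 0.1188i|11⟩

C-Y leaves the control-|0⟩ kets |00⟩, |01⟩ unchanged and applies Y to qubit 1 on the control-|1⟩ pair (|10⟩, |11⟩).
Y = [[0, -i], [i, 0]].
With a = amp(|10⟩) = -0.1188 and b = amp(|11⟩) = 0.9148:
new amp(|10⟩) = (-i)·b = -0.9148i
new amp(|11⟩) = (i)·a = -0.1188i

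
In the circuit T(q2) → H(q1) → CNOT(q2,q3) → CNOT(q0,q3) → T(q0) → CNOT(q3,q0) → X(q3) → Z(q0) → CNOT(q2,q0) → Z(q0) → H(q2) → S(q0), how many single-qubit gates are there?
8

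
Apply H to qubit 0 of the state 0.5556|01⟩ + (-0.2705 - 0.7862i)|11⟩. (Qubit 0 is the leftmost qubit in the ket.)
(0.2016 - 0.5559i)|01⟩ + (0.5841 + 0.5559i)|11⟩

H on qubit 0 mixes each pair of kets that differ only in qubit 0: amplitudes (a, b) of (|…0…⟩, |…1…⟩) become ((a + b)/√2, (a − b)/√2). Kets absent from the input have amplitude 0.
(|01⟩, |11⟩): (a, b) = (0.5556, (-0.2705 - 0.7862i)) → ((0.2016 - 0.5559i), (0.5841 + 0.5559i))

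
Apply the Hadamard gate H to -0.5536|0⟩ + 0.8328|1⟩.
0.1974|0⟩ - 0.9803|1⟩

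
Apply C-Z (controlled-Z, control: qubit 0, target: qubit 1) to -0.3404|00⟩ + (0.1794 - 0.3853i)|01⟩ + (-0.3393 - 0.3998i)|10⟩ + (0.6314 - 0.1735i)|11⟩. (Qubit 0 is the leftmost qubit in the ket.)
-0.3404|00⟩ + (0.1794 - 0.3853i)|01⟩ + (-0.3393 - 0.3998i)|10⟩ + (-0.6314 + 0.1735i)|11⟩

C-Z leaves the control-|0⟩ kets |00⟩, |01⟩ unchanged and applies Z to qubit 1 on the control-|1⟩ pair (|10⟩, |11⟩).
Z = [[1, 0], [0, -1]].
With a = amp(|10⟩) = (-0.3393 - 0.3998i) and b = amp(|11⟩) = (0.6314 - 0.1735i):
new amp(|10⟩) = (1)·a = (-0.3393 - 0.3998i)
new amp(|11⟩) = (-1)·b = (-0.6314 + 0.1735i)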